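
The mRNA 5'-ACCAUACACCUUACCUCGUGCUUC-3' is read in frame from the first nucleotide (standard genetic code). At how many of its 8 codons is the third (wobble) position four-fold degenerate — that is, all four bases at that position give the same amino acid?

4

Codon 1 ACC (Thr): third position 4-fold.
Codon 2 AUA (Ile): third position 3-fold.
Codon 3 CAC (His): third position 2-fold.
Codon 4 CUU (Leu): third position 4-fold.
Codon 5 ACC (Thr): third position 4-fold.
Codon 6 UCG (Ser): third position 4-fold.
Codon 7 UGC (Cys): third position 2-fold.
Codon 8 UUC (Phe): third position 2-fold.
Four-fold degenerate third positions: 4.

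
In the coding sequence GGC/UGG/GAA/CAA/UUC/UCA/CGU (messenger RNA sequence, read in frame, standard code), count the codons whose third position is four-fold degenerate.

3

Codon 1 GGC (Gly): third position 4-fold.
Codon 2 UGG (Trp): third position 1-fold.
Codon 3 GAA (Glu): third position 2-fold.
Codon 4 CAA (Gln): third position 2-fold.
Codon 5 UUC (Phe): third position 2-fold.
Codon 6 UCA (Ser): third position 4-fold.
Codon 7 CGU (Arg): third position 4-fold.
Four-fold degenerate third positions: 3.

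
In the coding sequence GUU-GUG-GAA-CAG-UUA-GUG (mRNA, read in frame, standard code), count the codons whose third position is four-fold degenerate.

Codon 1 GUU (Val): third position 4-fold.
Codon 2 GUG (Val): third position 4-fold.
Codon 3 GAA (Glu): third position 2-fold.
Codon 4 CAG (Gln): third position 2-fold.
Codon 5 UUA (Leu): third position 2-fold.
Codon 6 GUG (Val): third position 4-fold.
Four-fold degenerate third positions: 3.

3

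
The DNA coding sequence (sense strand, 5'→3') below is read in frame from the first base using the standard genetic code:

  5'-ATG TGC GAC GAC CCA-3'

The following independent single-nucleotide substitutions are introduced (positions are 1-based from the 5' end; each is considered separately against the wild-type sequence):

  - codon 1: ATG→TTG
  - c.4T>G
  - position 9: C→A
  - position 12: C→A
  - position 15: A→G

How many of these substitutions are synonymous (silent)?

1

Codon 1: ATG (Met) → TTG (Leu) — missense.
Codon 2: TGC (Cys) → GGC (Gly) — missense.
Codon 3: GAC (Asp) → GAA (Glu) — missense.
Codon 4: GAC (Asp) → GAA (Glu) — missense.
Codon 5: CCA (Pro) → CCG (Pro) — synonymous.
Synonymous: 1 of 5.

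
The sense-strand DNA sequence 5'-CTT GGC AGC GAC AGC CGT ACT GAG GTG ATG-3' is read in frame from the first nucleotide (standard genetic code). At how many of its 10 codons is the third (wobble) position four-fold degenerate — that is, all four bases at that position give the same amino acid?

5

Codon 1 CTT (Leu): third position 4-fold.
Codon 2 GGC (Gly): third position 4-fold.
Codon 3 AGC (Ser): third position 2-fold.
Codon 4 GAC (Asp): third position 2-fold.
Codon 5 AGC (Ser): third position 2-fold.
Codon 6 CGT (Arg): third position 4-fold.
Codon 7 ACT (Thr): third position 4-fold.
Codon 8 GAG (Glu): third position 2-fold.
Codon 9 GTG (Val): third position 4-fold.
Codon 10 ATG (Met): third position 1-fold.
Four-fold degenerate third positions: 5.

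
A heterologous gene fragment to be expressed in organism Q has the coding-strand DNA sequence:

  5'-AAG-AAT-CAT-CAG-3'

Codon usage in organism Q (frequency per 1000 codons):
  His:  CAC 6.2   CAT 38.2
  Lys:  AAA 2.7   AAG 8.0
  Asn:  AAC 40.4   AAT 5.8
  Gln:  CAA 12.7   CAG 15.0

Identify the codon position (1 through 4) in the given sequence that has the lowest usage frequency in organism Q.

Codon 1 AAG (Lys): 8.0 per 1000.
Codon 2 AAT (Asn): 5.8 per 1000.
Codon 3 CAT (His): 38.2 per 1000.
Codon 4 CAG (Gln): 15.0 per 1000.
Lowest frequency is 5.8 at codon 2.

2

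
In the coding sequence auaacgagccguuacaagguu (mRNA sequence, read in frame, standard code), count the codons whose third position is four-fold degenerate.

3

Codon 1 AUA (Ile): third position 3-fold.
Codon 2 ACG (Thr): third position 4-fold.
Codon 3 AGC (Ser): third position 2-fold.
Codon 4 CGU (Arg): third position 4-fold.
Codon 5 UAC (Tyr): third position 2-fold.
Codon 6 AAG (Lys): third position 2-fold.
Codon 7 GUU (Val): third position 4-fold.
Four-fold degenerate third positions: 3.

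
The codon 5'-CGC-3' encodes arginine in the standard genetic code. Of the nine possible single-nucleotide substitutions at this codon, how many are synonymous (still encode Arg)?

Position 1: none → 0 synonymous.
Position 2: none → 0 synonymous.
Position 3: CGU, CGA, CGG → 3 synonymous.
Total: 0 + 0 + 3 = 3.

3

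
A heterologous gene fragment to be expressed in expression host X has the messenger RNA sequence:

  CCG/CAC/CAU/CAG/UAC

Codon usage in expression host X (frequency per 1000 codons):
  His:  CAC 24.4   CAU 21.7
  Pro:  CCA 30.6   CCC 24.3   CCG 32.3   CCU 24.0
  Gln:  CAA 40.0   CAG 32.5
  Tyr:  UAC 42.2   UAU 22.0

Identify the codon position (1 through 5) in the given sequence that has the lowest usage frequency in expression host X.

Codon 1 CCG (Pro): 32.3 per 1000.
Codon 2 CAC (His): 24.4 per 1000.
Codon 3 CAU (His): 21.7 per 1000.
Codon 4 CAG (Gln): 32.5 per 1000.
Codon 5 UAC (Tyr): 42.2 per 1000.
Lowest frequency is 21.7 at codon 3.

3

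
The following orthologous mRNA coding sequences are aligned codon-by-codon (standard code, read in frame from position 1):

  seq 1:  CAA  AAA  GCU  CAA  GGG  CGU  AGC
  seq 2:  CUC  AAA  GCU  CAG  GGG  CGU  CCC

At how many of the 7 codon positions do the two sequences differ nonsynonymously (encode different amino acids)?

Codon 1: CAA Gln / CUC Leu — nonsynonymous.
Codon 2: AAA Lys / AAA Lys — identical.
Codon 3: GCU Ala / GCU Ala — identical.
Codon 4: CAA Gln / CAG Gln — synonymous.
Codon 5: GGG Gly / GGG Gly — identical.
Codon 6: CGU Arg / CGU Arg — identical.
Codon 7: AGC Ser / CCC Pro — nonsynonymous.
Nonsynonymous differences: 2.

2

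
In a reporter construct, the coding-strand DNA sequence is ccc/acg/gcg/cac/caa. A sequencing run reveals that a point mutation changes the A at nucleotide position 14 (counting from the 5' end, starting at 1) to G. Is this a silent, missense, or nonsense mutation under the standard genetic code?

missense

Position 14 falls in codon 5: CAA → Gln.
After the substitution the codon is CGA → Arg.
Gln ≠ Arg, so this is a missense mutation.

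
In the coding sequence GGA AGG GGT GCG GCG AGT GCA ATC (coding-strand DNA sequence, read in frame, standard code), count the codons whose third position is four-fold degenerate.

5

Codon 1 GGA (Gly): third position 4-fold.
Codon 2 AGG (Arg): third position 2-fold.
Codon 3 GGT (Gly): third position 4-fold.
Codon 4 GCG (Ala): third position 4-fold.
Codon 5 GCG (Ala): third position 4-fold.
Codon 6 AGT (Ser): third position 2-fold.
Codon 7 GCA (Ala): third position 4-fold.
Codon 8 ATC (Ile): third position 3-fold.
Four-fold degenerate third positions: 5.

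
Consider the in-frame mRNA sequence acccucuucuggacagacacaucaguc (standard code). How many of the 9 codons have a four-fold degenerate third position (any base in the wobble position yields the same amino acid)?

6

Codon 1 ACC (Thr): third position 4-fold.
Codon 2 CUC (Leu): third position 4-fold.
Codon 3 UUC (Phe): third position 2-fold.
Codon 4 UGG (Trp): third position 1-fold.
Codon 5 ACA (Thr): third position 4-fold.
Codon 6 GAC (Asp): third position 2-fold.
Codon 7 ACA (Thr): third position 4-fold.
Codon 8 UCA (Ser): third position 4-fold.
Codon 9 GUC (Val): third position 4-fold.
Four-fold degenerate third positions: 6.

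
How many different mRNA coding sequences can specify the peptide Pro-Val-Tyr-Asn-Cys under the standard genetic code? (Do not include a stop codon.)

128

Pro: 4 codons.
Val: 4 codons.
Tyr: 2 codons.
Asn: 2 codons.
Cys: 2 codons.
4 × 4 × 2 × 2 × 2 = 128.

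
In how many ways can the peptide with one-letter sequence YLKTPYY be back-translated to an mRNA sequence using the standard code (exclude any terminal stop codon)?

1536

Tyr: 2 codons.
Leu: 6 codons.
Lys: 2 codons.
Thr: 4 codons.
Pro: 4 codons.
Tyr: 2 codons.
Tyr: 2 codons.
2 × 6 × 2 × 4 × 4 × 2 × 2 = 1536.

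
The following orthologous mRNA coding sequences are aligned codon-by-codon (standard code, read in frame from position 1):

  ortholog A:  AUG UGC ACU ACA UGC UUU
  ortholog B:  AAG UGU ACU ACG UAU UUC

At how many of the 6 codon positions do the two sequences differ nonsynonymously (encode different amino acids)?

2

Codon 1: AUG Met / AAG Lys — nonsynonymous.
Codon 2: UGC Cys / UGU Cys — synonymous.
Codon 3: ACU Thr / ACU Thr — identical.
Codon 4: ACA Thr / ACG Thr — synonymous.
Codon 5: UGC Cys / UAU Tyr — nonsynonymous.
Codon 6: UUU Phe / UUC Phe — synonymous.
Nonsynonymous differences: 2.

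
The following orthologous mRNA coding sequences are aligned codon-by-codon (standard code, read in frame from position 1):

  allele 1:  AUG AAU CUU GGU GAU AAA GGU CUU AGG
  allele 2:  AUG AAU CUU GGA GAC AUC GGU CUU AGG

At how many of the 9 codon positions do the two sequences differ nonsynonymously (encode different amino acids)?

Codon 1: AUG Met / AUG Met — identical.
Codon 2: AAU Asn / AAU Asn — identical.
Codon 3: CUU Leu / CUU Leu — identical.
Codon 4: GGU Gly / GGA Gly — synonymous.
Codon 5: GAU Asp / GAC Asp — synonymous.
Codon 6: AAA Lys / AUC Ile — nonsynonymous.
Codon 7: GGU Gly / GGU Gly — identical.
Codon 8: CUU Leu / CUU Leu — identical.
Codon 9: AGG Arg / AGG Arg — identical.
Nonsynonymous differences: 1.

1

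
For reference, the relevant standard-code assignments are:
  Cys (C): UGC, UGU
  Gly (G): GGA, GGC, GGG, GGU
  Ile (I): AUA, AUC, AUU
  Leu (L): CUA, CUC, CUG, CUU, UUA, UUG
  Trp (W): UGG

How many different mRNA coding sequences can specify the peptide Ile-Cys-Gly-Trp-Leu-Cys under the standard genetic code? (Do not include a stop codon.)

288

Ile: 3 codons.
Cys: 2 codons.
Gly: 4 codons.
Trp: 1 codon.
Leu: 6 codons.
Cys: 2 codons.
3 × 2 × 4 × 1 × 6 × 2 = 288.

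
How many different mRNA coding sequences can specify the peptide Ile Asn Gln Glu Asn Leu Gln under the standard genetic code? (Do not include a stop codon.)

576

Ile: 3 codons.
Asn: 2 codons.
Gln: 2 codons.
Glu: 2 codons.
Asn: 2 codons.
Leu: 6 codons.
Gln: 2 codons.
3 × 2 × 2 × 2 × 2 × 6 × 2 = 576.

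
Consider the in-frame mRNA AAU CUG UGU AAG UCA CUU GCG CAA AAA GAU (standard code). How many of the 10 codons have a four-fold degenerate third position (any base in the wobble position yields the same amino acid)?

Codon 1 AAU (Asn): third position 2-fold.
Codon 2 CUG (Leu): third position 4-fold.
Codon 3 UGU (Cys): third position 2-fold.
Codon 4 AAG (Lys): third position 2-fold.
Codon 5 UCA (Ser): third position 4-fold.
Codon 6 CUU (Leu): third position 4-fold.
Codon 7 GCG (Ala): third position 4-fold.
Codon 8 CAA (Gln): third position 2-fold.
Codon 9 AAA (Lys): third position 2-fold.
Codon 10 GAU (Asp): third position 2-fold.
Four-fold degenerate third positions: 4.

4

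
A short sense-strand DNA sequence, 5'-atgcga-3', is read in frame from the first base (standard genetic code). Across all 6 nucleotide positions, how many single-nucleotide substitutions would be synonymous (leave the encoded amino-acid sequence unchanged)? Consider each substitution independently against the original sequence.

4

Codon 1 (ATG, Met): 0 synonymous substitutions.
Codon 2 (CGA, Arg): 4 synonymous substitutions.
Total: 0 + 4 = 4.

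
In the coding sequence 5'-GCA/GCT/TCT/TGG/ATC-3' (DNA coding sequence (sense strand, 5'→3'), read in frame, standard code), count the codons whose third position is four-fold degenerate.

3

Codon 1 GCA (Ala): third position 4-fold.
Codon 2 GCT (Ala): third position 4-fold.
Codon 3 TCT (Ser): third position 4-fold.
Codon 4 TGG (Trp): third position 1-fold.
Codon 5 ATC (Ile): third position 3-fold.
Four-fold degenerate third positions: 3.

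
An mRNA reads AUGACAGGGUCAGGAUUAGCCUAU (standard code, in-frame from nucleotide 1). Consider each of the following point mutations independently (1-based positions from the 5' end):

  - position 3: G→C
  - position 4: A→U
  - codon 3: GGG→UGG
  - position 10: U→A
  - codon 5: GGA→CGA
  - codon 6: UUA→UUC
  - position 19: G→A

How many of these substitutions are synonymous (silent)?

Codon 1: AUG (Met) → AUC (Ile) — missense.
Codon 2: ACA (Thr) → UCA (Ser) — missense.
Codon 3: GGG (Gly) → UGG (Trp) — missense.
Codon 4: UCA (Ser) → ACA (Thr) — missense.
Codon 5: GGA (Gly) → CGA (Arg) — missense.
Codon 6: UUA (Leu) → UUC (Phe) — missense.
Codon 7: GCC (Ala) → ACC (Thr) — missense.
Synonymous: 0 of 7.

0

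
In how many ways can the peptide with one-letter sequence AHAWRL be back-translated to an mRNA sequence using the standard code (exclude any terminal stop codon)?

1152

Ala: 4 codons.
His: 2 codons.
Ala: 4 codons.
Trp: 1 codon.
Arg: 6 codons.
Leu: 6 codons.
4 × 2 × 4 × 1 × 6 × 6 = 1152.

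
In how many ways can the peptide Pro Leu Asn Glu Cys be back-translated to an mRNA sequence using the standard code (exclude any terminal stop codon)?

Pro: 4 codons.
Leu: 6 codons.
Asn: 2 codons.
Glu: 2 codons.
Cys: 2 codons.
4 × 6 × 2 × 2 × 2 = 192.

192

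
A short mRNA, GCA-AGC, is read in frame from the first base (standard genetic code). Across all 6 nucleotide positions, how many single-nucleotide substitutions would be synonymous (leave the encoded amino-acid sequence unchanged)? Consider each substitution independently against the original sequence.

4

Codon 1 (GCA, Ala): 3 synonymous substitutions.
Codon 2 (AGC, Ser): 1 synonymous substitution.
Total: 3 + 1 = 4.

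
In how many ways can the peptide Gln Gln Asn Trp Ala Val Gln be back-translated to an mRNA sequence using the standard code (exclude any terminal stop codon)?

Gln: 2 codons.
Gln: 2 codons.
Asn: 2 codons.
Trp: 1 codon.
Ala: 4 codons.
Val: 4 codons.
Gln: 2 codons.
2 × 2 × 2 × 1 × 4 × 4 × 2 = 256.

256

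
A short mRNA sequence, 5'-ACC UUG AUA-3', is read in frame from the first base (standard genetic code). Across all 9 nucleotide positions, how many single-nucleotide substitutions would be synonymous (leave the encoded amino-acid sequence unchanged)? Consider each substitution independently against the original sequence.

Codon 1 (ACC, Thr): 3 synonymous substitutions.
Codon 2 (UUG, Leu): 2 synonymous substitutions.
Codon 3 (AUA, Ile): 2 synonymous substitutions.
Total: 3 + 2 + 2 = 7.

7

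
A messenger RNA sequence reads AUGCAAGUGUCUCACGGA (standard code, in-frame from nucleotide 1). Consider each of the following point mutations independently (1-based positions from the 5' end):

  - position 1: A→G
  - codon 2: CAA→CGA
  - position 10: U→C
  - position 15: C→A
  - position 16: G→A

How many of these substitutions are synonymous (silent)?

Codon 1: AUG (Met) → GUG (Val) — missense.
Codon 2: CAA (Gln) → CGA (Arg) — missense.
Codon 4: UCU (Ser) → CCU (Pro) — missense.
Codon 5: CAC (His) → CAA (Gln) — missense.
Codon 6: GGA (Gly) → AGA (Arg) — missense.
Synonymous: 0 of 5.

0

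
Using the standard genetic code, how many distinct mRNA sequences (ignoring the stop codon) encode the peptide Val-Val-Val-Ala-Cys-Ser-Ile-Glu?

18432

Val: 4 codons.
Val: 4 codons.
Val: 4 codons.
Ala: 4 codons.
Cys: 2 codons.
Ser: 6 codons.
Ile: 3 codons.
Glu: 2 codons.
4 × 4 × 4 × 4 × 2 × 6 × 3 × 2 = 18432.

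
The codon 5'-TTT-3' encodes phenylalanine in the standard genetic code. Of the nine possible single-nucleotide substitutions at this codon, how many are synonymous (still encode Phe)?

1

Position 1: none → 0 synonymous.
Position 2: none → 0 synonymous.
Position 3: TTC → 1 synonymous.
Total: 0 + 0 + 1 = 1.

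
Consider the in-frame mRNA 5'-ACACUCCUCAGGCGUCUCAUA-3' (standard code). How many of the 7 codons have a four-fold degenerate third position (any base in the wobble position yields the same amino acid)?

Codon 1 ACA (Thr): third position 4-fold.
Codon 2 CUC (Leu): third position 4-fold.
Codon 3 CUC (Leu): third position 4-fold.
Codon 4 AGG (Arg): third position 2-fold.
Codon 5 CGU (Arg): third position 4-fold.
Codon 6 CUC (Leu): third position 4-fold.
Codon 7 AUA (Ile): third position 3-fold.
Four-fold degenerate third positions: 5.

5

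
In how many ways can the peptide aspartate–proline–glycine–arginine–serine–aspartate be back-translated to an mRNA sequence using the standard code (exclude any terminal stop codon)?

2304

Asp: 2 codons.
Pro: 4 codons.
Gly: 4 codons.
Arg: 6 codons.
Ser: 6 codons.
Asp: 2 codons.
2 × 4 × 4 × 6 × 6 × 2 = 2304.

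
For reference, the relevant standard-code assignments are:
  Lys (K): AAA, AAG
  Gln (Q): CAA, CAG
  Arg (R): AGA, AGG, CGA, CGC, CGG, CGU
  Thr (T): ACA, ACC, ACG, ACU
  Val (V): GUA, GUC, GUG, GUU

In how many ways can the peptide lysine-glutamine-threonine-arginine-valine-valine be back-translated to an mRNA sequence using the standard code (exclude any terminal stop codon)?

1536

Lys: 2 codons.
Gln: 2 codons.
Thr: 4 codons.
Arg: 6 codons.
Val: 4 codons.
Val: 4 codons.
2 × 2 × 4 × 6 × 4 × 4 = 1536.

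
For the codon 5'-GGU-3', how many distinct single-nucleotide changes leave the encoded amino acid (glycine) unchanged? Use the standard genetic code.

3

Position 1: none → 0 synonymous.
Position 2: none → 0 synonymous.
Position 3: GGC, GGA, GGG → 3 synonymous.
Total: 0 + 0 + 3 = 3.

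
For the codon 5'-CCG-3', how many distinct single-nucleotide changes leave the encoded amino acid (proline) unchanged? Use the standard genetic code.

Position 1: none → 0 synonymous.
Position 2: none → 0 synonymous.
Position 3: CCT, CCC, CCA → 3 synonymous.
Total: 0 + 0 + 3 = 3.

3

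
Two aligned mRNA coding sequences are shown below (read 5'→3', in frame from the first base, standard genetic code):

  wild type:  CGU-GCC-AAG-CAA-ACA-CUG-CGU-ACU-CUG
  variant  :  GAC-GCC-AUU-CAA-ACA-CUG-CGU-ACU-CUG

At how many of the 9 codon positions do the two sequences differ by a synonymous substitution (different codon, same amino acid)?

Codon 1: CGU Arg / GAC Asp — nonsynonymous.
Codon 2: GCC Ala / GCC Ala — identical.
Codon 3: AAG Lys / AUU Ile — nonsynonymous.
Codon 4: CAA Gln / CAA Gln — identical.
Codon 5: ACA Thr / ACA Thr — identical.
Codon 6: CUG Leu / CUG Leu — identical.
Codon 7: CGU Arg / CGU Arg — identical.
Codon 8: ACU Thr / ACU Thr — identical.
Codon 9: CUG Leu / CUG Leu — identical.
Synonymous differences: 0.

0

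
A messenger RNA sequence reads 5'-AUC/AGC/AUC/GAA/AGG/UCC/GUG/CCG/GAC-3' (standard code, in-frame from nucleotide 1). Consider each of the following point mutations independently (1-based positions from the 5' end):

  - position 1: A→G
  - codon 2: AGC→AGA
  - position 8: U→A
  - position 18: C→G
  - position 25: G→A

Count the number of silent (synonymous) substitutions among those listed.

1

Codon 1: AUC (Ile) → GUC (Val) — missense.
Codon 2: AGC (Ser) → AGA (Arg) — missense.
Codon 3: AUC (Ile) → AAC (Asn) — missense.
Codon 6: UCC (Ser) → UCG (Ser) — synonymous.
Codon 9: GAC (Asp) → AAC (Asn) — missense.
Synonymous: 1 of 5.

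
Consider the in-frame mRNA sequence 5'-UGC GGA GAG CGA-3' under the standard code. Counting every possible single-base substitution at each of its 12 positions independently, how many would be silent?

9

Codon 1 (UGC, Cys): 1 synonymous substitution.
Codon 2 (GGA, Gly): 3 synonymous substitutions.
Codon 3 (GAG, Glu): 1 synonymous substitution.
Codon 4 (CGA, Arg): 4 synonymous substitutions.
Total: 1 + 3 + 1 + 4 = 9.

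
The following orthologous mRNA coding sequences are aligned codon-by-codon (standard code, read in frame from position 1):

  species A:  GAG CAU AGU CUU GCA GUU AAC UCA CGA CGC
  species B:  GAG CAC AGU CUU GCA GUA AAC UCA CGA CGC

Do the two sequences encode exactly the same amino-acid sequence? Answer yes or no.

yes

Codon 1: GAG Glu / GAG Glu — identical.
Codon 2: CAU His / CAC His — synonymous.
Codon 3: AGU Ser / AGU Ser — identical.
Codon 4: CUU Leu / CUU Leu — identical.
Codon 5: GCA Ala / GCA Ala — identical.
Codon 6: GUU Val / GUA Val — synonymous.
Codon 7: AAC Asn / AAC Asn — identical.
Codon 8: UCA Ser / UCA Ser — identical.
Codon 9: CGA Arg / CGA Arg — identical.
Codon 10: CGC Arg / CGC Arg — identical.
Nonsynonymous differences: 0 → same protein.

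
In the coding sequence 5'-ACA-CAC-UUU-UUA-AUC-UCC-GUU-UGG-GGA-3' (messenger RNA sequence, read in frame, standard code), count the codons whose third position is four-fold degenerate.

Codon 1 ACA (Thr): third position 4-fold.
Codon 2 CAC (His): third position 2-fold.
Codon 3 UUU (Phe): third position 2-fold.
Codon 4 UUA (Leu): third position 2-fold.
Codon 5 AUC (Ile): third position 3-fold.
Codon 6 UCC (Ser): third position 4-fold.
Codon 7 GUU (Val): third position 4-fold.
Codon 8 UGG (Trp): third position 1-fold.
Codon 9 GGA (Gly): third position 4-fold.
Four-fold degenerate third positions: 4.

4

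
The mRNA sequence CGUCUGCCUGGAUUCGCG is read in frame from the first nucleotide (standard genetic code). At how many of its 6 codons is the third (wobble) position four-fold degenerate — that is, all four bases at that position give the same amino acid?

Codon 1 CGU (Arg): third position 4-fold.
Codon 2 CUG (Leu): third position 4-fold.
Codon 3 CCU (Pro): third position 4-fold.
Codon 4 GGA (Gly): third position 4-fold.
Codon 5 UUC (Phe): third position 2-fold.
Codon 6 GCG (Ala): third position 4-fold.
Four-fold degenerate third positions: 5.

5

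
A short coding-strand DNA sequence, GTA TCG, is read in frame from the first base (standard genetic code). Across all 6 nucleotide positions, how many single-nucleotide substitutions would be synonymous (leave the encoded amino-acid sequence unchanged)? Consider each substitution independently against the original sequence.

6

Codon 1 (GTA, Val): 3 synonymous substitutions.
Codon 2 (TCG, Ser): 3 synonymous substitutions.
Total: 3 + 3 = 6.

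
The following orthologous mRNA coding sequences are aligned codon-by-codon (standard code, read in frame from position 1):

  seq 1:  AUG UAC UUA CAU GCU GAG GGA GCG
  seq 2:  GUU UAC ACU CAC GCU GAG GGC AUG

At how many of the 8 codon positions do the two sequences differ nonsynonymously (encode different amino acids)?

Codon 1: AUG Met / GUU Val — nonsynonymous.
Codon 2: UAC Tyr / UAC Tyr — identical.
Codon 3: UUA Leu / ACU Thr — nonsynonymous.
Codon 4: CAU His / CAC His — synonymous.
Codon 5: GCU Ala / GCU Ala — identical.
Codon 6: GAG Glu / GAG Glu — identical.
Codon 7: GGA Gly / GGC Gly — synonymous.
Codon 8: GCG Ala / AUG Met — nonsynonymous.
Nonsynonymous differences: 3.

3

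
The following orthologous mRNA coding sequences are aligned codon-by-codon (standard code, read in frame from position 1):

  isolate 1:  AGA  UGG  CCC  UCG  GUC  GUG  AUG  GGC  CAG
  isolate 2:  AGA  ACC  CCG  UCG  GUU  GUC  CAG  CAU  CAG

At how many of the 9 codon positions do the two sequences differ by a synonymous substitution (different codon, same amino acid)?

Codon 1: AGA Arg / AGA Arg — identical.
Codon 2: UGG Trp / ACC Thr — nonsynonymous.
Codon 3: CCC Pro / CCG Pro — synonymous.
Codon 4: UCG Ser / UCG Ser — identical.
Codon 5: GUC Val / GUU Val — synonymous.
Codon 6: GUG Val / GUC Val — synonymous.
Codon 7: AUG Met / CAG Gln — nonsynonymous.
Codon 8: GGC Gly / CAU His — nonsynonymous.
Codon 9: CAG Gln / CAG Gln — identical.
Synonymous differences: 3.

3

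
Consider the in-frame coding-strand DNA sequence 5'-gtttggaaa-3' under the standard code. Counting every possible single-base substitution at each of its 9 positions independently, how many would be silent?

Codon 1 (GTT, Val): 3 synonymous substitutions.
Codon 2 (TGG, Trp): 0 synonymous substitutions.
Codon 3 (AAA, Lys): 1 synonymous substitution.
Total: 3 + 0 + 1 = 4.

4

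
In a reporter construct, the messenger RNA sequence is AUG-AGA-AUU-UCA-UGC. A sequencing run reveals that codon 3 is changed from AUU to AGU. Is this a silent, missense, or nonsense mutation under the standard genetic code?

Position 8 falls in codon 3: AUU → Ile.
After the substitution the codon is AGU → Ser.
Ile ≠ Ser, so this is a missense mutation.

missense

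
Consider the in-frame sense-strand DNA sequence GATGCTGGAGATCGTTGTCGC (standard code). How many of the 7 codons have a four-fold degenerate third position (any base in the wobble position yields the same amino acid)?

Codon 1 GAT (Asp): third position 2-fold.
Codon 2 GCT (Ala): third position 4-fold.
Codon 3 GGA (Gly): third position 4-fold.
Codon 4 GAT (Asp): third position 2-fold.
Codon 5 CGT (Arg): third position 4-fold.
Codon 6 TGT (Cys): third position 2-fold.
Codon 7 CGC (Arg): third position 4-fold.
Four-fold degenerate third positions: 4.

4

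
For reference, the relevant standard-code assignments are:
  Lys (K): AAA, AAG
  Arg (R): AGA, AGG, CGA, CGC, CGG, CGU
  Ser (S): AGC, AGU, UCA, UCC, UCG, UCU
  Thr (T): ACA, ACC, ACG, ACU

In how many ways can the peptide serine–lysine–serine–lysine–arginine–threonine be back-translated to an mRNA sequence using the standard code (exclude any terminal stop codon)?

Ser: 6 codons.
Lys: 2 codons.
Ser: 6 codons.
Lys: 2 codons.
Arg: 6 codons.
Thr: 4 codons.
6 × 2 × 6 × 2 × 6 × 4 = 3456.

3456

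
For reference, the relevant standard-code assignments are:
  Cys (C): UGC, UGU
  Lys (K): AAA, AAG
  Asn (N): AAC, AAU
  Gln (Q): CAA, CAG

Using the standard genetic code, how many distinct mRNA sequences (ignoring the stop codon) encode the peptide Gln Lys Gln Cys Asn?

32

Gln: 2 codons.
Lys: 2 codons.
Gln: 2 codons.
Cys: 2 codons.
Asn: 2 codons.
2 × 2 × 2 × 2 × 2 = 32.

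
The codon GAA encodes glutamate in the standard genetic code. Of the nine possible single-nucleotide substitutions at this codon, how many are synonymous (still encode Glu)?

Position 1: none → 0 synonymous.
Position 2: none → 0 synonymous.
Position 3: GAG → 1 synonymous.
Total: 0 + 0 + 1 = 1.

1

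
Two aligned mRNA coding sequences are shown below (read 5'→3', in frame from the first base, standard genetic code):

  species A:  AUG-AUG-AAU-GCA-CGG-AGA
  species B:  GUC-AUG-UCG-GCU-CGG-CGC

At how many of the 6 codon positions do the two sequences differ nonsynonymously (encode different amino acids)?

Codon 1: AUG Met / GUC Val — nonsynonymous.
Codon 2: AUG Met / AUG Met — identical.
Codon 3: AAU Asn / UCG Ser — nonsynonymous.
Codon 4: GCA Ala / GCU Ala — synonymous.
Codon 5: CGG Arg / CGG Arg — identical.
Codon 6: AGA Arg / CGC Arg — synonymous.
Nonsynonymous differences: 2.

2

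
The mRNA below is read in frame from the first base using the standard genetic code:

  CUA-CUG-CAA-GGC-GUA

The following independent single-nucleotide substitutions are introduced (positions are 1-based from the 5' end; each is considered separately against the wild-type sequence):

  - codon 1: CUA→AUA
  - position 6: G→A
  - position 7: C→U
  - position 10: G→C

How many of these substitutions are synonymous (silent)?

1

Codon 1: CUA (Leu) → AUA (Ile) — missense.
Codon 2: CUG (Leu) → CUA (Leu) — synonymous.
Codon 3: CAA (Gln) → UAA (Stop) — nonsense.
Codon 4: GGC (Gly) → CGC (Arg) — missense.
Synonymous: 1 of 4.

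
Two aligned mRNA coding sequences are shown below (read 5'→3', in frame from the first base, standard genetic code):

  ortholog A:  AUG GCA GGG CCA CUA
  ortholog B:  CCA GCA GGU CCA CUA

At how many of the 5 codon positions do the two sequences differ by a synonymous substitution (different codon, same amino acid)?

Codon 1: AUG Met / CCA Pro — nonsynonymous.
Codon 2: GCA Ala / GCA Ala — identical.
Codon 3: GGG Gly / GGU Gly — synonymous.
Codon 4: CCA Pro / CCA Pro — identical.
Codon 5: CUA Leu / CUA Leu — identical.
Synonymous differences: 1.

1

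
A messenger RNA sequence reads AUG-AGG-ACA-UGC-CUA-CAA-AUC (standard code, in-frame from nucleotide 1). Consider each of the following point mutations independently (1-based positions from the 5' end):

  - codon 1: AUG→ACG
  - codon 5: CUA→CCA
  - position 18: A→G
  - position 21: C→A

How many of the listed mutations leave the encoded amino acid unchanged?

Codon 1: AUG (Met) → ACG (Thr) — missense.
Codon 5: CUA (Leu) → CCA (Pro) — missense.
Codon 6: CAA (Gln) → CAG (Gln) — synonymous.
Codon 7: AUC (Ile) → AUA (Ile) — synonymous.
Synonymous: 2 of 4.

2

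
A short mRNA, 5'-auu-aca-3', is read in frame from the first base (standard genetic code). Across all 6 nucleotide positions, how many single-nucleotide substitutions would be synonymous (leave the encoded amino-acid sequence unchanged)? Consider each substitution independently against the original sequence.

5

Codon 1 (AUU, Ile): 2 synonymous substitutions.
Codon 2 (ACA, Thr): 3 synonymous substitutions.
Total: 2 + 3 = 5.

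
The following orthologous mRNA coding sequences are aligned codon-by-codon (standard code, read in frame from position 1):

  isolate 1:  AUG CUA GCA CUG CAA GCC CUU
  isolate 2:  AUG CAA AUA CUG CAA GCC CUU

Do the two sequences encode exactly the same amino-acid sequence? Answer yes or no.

no

Codon 1: AUG Met / AUG Met — identical.
Codon 2: CUA Leu / CAA Gln — nonsynonymous.
Codon 3: GCA Ala / AUA Ile — nonsynonymous.
Codon 4: CUG Leu / CUG Leu — identical.
Codon 5: CAA Gln / CAA Gln — identical.
Codon 6: GCC Ala / GCC Ala — identical.
Codon 7: CUU Leu / CUU Leu — identical.
Nonsynonymous differences: 2 → different protein.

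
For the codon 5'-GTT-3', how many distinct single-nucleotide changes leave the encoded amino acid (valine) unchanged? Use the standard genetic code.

3

Position 1: none → 0 synonymous.
Position 2: none → 0 synonymous.
Position 3: GTC, GTA, GTG → 3 synonymous.
Total: 0 + 0 + 3 = 3.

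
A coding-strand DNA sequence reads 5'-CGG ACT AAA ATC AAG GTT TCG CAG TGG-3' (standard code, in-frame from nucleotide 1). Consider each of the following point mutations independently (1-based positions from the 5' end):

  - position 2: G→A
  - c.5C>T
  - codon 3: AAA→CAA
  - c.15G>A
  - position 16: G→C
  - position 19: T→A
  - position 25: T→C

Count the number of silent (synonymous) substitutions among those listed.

1

Codon 1: CGG (Arg) → CAG (Gln) — missense.
Codon 2: ACT (Thr) → ATT (Ile) — missense.
Codon 3: AAA (Lys) → CAA (Gln) — missense.
Codon 5: AAG (Lys) → AAA (Lys) — synonymous.
Codon 6: GTT (Val) → CTT (Leu) — missense.
Codon 7: TCG (Ser) → ACG (Thr) — missense.
Codon 9: TGG (Trp) → CGG (Arg) — missense.
Synonymous: 1 of 7.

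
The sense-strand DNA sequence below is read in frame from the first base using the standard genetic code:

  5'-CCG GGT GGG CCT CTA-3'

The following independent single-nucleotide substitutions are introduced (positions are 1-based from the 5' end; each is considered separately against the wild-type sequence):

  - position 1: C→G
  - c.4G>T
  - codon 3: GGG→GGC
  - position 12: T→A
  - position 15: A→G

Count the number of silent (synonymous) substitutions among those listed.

3

Codon 1: CCG (Pro) → GCG (Ala) — missense.
Codon 2: GGT (Gly) → TGT (Cys) — missense.
Codon 3: GGG (Gly) → GGC (Gly) — synonymous.
Codon 4: CCT (Pro) → CCA (Pro) — synonymous.
Codon 5: CTA (Leu) → CTG (Leu) — synonymous.
Synonymous: 3 of 5.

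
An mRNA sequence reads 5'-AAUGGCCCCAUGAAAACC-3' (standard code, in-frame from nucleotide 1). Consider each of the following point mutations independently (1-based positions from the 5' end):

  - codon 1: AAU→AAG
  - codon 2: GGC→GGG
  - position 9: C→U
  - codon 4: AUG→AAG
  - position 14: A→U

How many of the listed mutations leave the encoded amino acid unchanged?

Codon 1: AAU (Asn) → AAG (Lys) — missense.
Codon 2: GGC (Gly) → GGG (Gly) — synonymous.
Codon 3: CCC (Pro) → CCU (Pro) — synonymous.
Codon 4: AUG (Met) → AAG (Lys) — missense.
Codon 5: AAA (Lys) → AUA (Ile) — missense.
Synonymous: 2 of 5.

2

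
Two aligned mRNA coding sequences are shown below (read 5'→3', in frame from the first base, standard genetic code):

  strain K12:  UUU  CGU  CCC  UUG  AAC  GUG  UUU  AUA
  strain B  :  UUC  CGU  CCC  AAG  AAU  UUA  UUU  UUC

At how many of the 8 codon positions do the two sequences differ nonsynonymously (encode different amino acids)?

3

Codon 1: UUU Phe / UUC Phe — synonymous.
Codon 2: CGU Arg / CGU Arg — identical.
Codon 3: CCC Pro / CCC Pro — identical.
Codon 4: UUG Leu / AAG Lys — nonsynonymous.
Codon 5: AAC Asn / AAU Asn — synonymous.
Codon 6: GUG Val / UUA Leu — nonsynonymous.
Codon 7: UUU Phe / UUU Phe — identical.
Codon 8: AUA Ile / UUC Phe — nonsynonymous.
Nonsynonymous differences: 3.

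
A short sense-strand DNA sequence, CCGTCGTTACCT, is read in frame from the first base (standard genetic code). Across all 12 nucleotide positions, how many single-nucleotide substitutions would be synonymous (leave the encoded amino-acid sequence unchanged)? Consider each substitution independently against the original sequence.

11

Codon 1 (CCG, Pro): 3 synonymous substitutions.
Codon 2 (TCG, Ser): 3 synonymous substitutions.
Codon 3 (TTA, Leu): 2 synonymous substitutions.
Codon 4 (CCT, Pro): 3 synonymous substitutions.
Total: 3 + 3 + 2 + 3 = 11.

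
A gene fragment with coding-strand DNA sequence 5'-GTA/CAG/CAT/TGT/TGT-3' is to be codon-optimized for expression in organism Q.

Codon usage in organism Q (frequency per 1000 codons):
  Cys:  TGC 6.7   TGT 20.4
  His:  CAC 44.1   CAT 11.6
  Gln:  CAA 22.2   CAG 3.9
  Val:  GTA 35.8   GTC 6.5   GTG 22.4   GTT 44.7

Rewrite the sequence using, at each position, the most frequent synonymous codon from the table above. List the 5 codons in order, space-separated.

GTT CAA CAC TGT TGT

Codon 1 (Val): best is GTT at 44.7.
Codon 2 (Gln): best is CAA at 22.2.
Codon 3 (His): best is CAC at 44.1.
Codon 4 (Cys): best is TGT at 20.4.
Codon 5 (Cys): best is TGT at 20.4.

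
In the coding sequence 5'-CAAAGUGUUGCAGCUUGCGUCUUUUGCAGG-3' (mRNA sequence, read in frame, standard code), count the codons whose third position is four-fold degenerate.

4

Codon 1 CAA (Gln): third position 2-fold.
Codon 2 AGU (Ser): third position 2-fold.
Codon 3 GUU (Val): third position 4-fold.
Codon 4 GCA (Ala): third position 4-fold.
Codon 5 GCU (Ala): third position 4-fold.
Codon 6 UGC (Cys): third position 2-fold.
Codon 7 GUC (Val): third position 4-fold.
Codon 8 UUU (Phe): third position 2-fold.
Codon 9 UGC (Cys): third position 2-fold.
Codon 10 AGG (Arg): third position 2-fold.
Four-fold degenerate third positions: 4.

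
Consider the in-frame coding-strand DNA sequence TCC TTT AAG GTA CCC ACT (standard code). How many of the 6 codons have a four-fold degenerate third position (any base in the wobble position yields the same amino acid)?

Codon 1 TCC (Ser): third position 4-fold.
Codon 2 TTT (Phe): third position 2-fold.
Codon 3 AAG (Lys): third position 2-fold.
Codon 4 GTA (Val): third position 4-fold.
Codon 5 CCC (Pro): third position 4-fold.
Codon 6 ACT (Thr): third position 4-fold.
Four-fold degenerate third positions: 4.

4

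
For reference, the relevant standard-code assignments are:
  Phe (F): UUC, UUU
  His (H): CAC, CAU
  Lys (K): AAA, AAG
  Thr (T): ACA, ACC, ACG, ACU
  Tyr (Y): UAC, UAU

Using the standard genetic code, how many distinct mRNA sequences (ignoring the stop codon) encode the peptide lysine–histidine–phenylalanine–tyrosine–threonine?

Lys: 2 codons.
His: 2 codons.
Phe: 2 codons.
Tyr: 2 codons.
Thr: 4 codons.
2 × 2 × 2 × 2 × 4 = 64.

64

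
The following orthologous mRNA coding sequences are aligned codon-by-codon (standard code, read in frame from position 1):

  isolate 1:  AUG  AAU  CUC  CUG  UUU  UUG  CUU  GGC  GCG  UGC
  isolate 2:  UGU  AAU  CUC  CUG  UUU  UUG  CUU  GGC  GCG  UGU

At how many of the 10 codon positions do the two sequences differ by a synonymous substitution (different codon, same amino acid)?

Codon 1: AUG Met / UGU Cys — nonsynonymous.
Codon 2: AAU Asn / AAU Asn — identical.
Codon 3: CUC Leu / CUC Leu — identical.
Codon 4: CUG Leu / CUG Leu — identical.
Codon 5: UUU Phe / UUU Phe — identical.
Codon 6: UUG Leu / UUG Leu — identical.
Codon 7: CUU Leu / CUU Leu — identical.
Codon 8: GGC Gly / GGC Gly — identical.
Codon 9: GCG Ala / GCG Ala — identical.
Codon 10: UGC Cys / UGU Cys — synonymous.
Synonymous differences: 1.

1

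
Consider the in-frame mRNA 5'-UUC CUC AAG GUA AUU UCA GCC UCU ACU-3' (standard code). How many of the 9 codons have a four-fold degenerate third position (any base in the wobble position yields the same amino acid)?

6

Codon 1 UUC (Phe): third position 2-fold.
Codon 2 CUC (Leu): third position 4-fold.
Codon 3 AAG (Lys): third position 2-fold.
Codon 4 GUA (Val): third position 4-fold.
Codon 5 AUU (Ile): third position 3-fold.
Codon 6 UCA (Ser): third position 4-fold.
Codon 7 GCC (Ala): third position 4-fold.
Codon 8 UCU (Ser): third position 4-fold.
Codon 9 ACU (Thr): third position 4-fold.
Four-fold degenerate third positions: 6.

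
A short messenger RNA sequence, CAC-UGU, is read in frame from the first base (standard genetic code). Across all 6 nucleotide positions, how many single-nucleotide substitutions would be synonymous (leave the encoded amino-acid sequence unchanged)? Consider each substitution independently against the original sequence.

2

Codon 1 (CAC, His): 1 synonymous substitution.
Codon 2 (UGU, Cys): 1 synonymous substitution.
Total: 1 + 1 = 2.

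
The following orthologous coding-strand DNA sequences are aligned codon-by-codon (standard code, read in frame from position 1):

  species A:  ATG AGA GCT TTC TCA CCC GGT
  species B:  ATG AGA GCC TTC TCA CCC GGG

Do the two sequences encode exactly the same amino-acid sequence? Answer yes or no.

Codon 1: ATG Met / ATG Met — identical.
Codon 2: AGA Arg / AGA Arg — identical.
Codon 3: GCT Ala / GCC Ala — synonymous.
Codon 4: TTC Phe / TTC Phe — identical.
Codon 5: TCA Ser / TCA Ser — identical.
Codon 6: CCC Pro / CCC Pro — identical.
Codon 7: GGT Gly / GGG Gly — synonymous.
Nonsynonymous differences: 0 → same protein.

yes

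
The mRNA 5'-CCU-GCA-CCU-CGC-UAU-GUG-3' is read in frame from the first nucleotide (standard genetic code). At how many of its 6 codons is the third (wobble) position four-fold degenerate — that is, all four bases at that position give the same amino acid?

5

Codon 1 CCU (Pro): third position 4-fold.
Codon 2 GCA (Ala): third position 4-fold.
Codon 3 CCU (Pro): third position 4-fold.
Codon 4 CGC (Arg): third position 4-fold.
Codon 5 UAU (Tyr): third position 2-fold.
Codon 6 GUG (Val): third position 4-fold.
Four-fold degenerate third positions: 5.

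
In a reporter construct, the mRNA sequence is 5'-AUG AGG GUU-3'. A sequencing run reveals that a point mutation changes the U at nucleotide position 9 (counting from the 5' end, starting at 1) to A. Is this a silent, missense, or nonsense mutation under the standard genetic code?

Position 9 falls in codon 3: GUU → Val.
After the substitution the codon is GUA → Val.
Both encode Val, so the change is synonymous.

silent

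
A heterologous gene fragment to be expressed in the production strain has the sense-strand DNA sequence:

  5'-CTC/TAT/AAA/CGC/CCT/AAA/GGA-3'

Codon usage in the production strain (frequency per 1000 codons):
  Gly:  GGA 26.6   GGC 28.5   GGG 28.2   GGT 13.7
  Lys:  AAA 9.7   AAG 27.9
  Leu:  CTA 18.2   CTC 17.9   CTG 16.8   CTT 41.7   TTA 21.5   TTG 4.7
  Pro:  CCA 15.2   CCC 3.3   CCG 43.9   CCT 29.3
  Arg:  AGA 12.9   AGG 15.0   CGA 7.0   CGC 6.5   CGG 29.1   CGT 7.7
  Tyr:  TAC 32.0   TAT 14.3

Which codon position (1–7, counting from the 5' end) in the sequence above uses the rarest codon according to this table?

Codon 1 CTC (Leu): 17.9 per 1000.
Codon 2 TAT (Tyr): 14.3 per 1000.
Codon 3 AAA (Lys): 9.7 per 1000.
Codon 4 CGC (Arg): 6.5 per 1000.
Codon 5 CCT (Pro): 29.3 per 1000.
Codon 6 AAA (Lys): 9.7 per 1000.
Codon 7 GGA (Gly): 26.6 per 1000.
Lowest frequency is 6.5 at codon 4.

4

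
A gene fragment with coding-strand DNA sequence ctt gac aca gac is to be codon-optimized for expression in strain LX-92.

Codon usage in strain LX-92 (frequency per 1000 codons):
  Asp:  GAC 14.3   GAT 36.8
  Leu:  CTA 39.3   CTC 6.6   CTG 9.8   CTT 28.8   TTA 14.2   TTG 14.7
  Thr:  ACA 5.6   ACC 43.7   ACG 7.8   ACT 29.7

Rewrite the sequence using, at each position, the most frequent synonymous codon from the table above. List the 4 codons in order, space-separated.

CTA GAT ACC GAT

Codon 1 (Leu): best is CTA at 39.3.
Codon 2 (Asp): best is GAT at 36.8.
Codon 3 (Thr): best is ACC at 43.7.
Codon 4 (Asp): best is GAT at 36.8.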